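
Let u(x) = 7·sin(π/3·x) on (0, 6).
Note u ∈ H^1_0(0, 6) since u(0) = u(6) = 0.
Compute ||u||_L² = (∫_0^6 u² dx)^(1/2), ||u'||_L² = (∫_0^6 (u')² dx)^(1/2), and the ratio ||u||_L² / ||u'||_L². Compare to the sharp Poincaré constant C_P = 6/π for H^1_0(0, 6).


||u||_L² / ||u'||_L² = 3/π < C_P = 6/π.

u(x) = 7·sin(π/3·x), so u'(x) = 7*π*cos(π*x/3)/3.
Writing u(x) = A·sin(kπx/L) with A = 7 and k = 2, use ∫_0^L sin²(kπx/L) dx = L/2 and ∫_0^L cos²(kπx/L) dx = L/2.
u² = 49·sin²(π/3·x) and (u')² = 49*π^2/9·cos²(π/3·x), and each of sin², cos² integrates to L/2 = 3 over (0, 6).
∫_0^6 u² dx = 147, so ||u||_L² = 7*sqrt(3).
∫_0^6 (u')² dx = 49*π^2/3, so ||u'||_L² = 7*sqrt(3)*π/3.
Ratio ||u||_L² / ||u'||_L² = 3/π.
Sharp Poincaré constant on H^1_0(0, 6) is C_P = L/π = 6/π, achieved by sin(π/6·x).
This is the k = 2 harmonic; the ratio L/(kπ) is strictly less than C_P = L/π, consistent with the sharp inequality ||u||_L² ≤ C_P ||u'||_L².


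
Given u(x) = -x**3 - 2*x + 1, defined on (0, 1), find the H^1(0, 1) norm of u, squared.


||u||_{H^1}^2 = 2221/210

The H^1 norm (squared) on an interval (0, L) is
  ||u||_{H^1}^2 = ∫_0^L u(x)^2 dx + ∫_0^L u'(x)^2 dx.
Compute u'(x) = -3*x**2 - 2.
Then u(x)^2 = x**6 + 4*x**4 - 2*x**3 + 4*x**2 - 4*x + 1 and u'(x)^2 = 9*x**4 + 12*x**2 + 4.
Integrate each monomial from 0 to 1 using ∫_0^1 c·x^n dx = c·1^(n+1)/(n+1):
  ∫_0^1 u(x)^2 dx = ∫_0^1 (x^6 + 4*x^4 - 2*x^3 + 4*x^2 - 4*x + 1) dx. Term by term:
    ∫_0^1 x^6 dx = 1/7;  ∫_0^1 4*x^4 dx = 4/5;  ∫_0^1 -2*x^3 dx = -1/2;
    ∫_0^1 4*x^2 dx = 4/3;  ∫_0^1 -4*x dx = -2;  ∫_0^1 1 dx = 1.
  Sum: 1/7 + 4/5 − 1/2 + 4/3 − 2 + 1 = 163/210.
  ∫_0^1 u'(x)^2 dx = ∫_0^1 (9*x^4 + 12*x^2 + 4) dx. Term by term:
    ∫_0^1 9*x^4 dx = 9/5;  ∫_0^1 12*x^2 dx = 4;  ∫_0^1 4 dx = 4.
  Sum: 9/5 + 4 + 4 = 49/5.
Adding: ||u||_{H^1}^2 = 163/210 + 49/5 = 2221/210.


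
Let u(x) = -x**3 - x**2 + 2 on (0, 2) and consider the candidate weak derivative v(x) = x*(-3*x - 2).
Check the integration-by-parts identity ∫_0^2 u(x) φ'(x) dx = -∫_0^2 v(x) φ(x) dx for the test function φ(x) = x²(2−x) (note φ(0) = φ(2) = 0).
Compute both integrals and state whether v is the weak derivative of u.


LHS = 48/5, RHS = 48/5. Yes, v = u' weakly.

u(x) = -x**3 - x**2 + 2, classical derivative u'(x) = -3*x**2 - 2*x.
φ(x) = x²(2−x), so φ'(x) = x*(4 - 3*x).
Note φ(0) = φ(2) = 0, so the boundary term u·φ vanishes.
LHS = ∫_0^2 u(x) φ'(x) dx = ∫_0^2 (3*x^5 - x^4 - 4*x^3 - 6*x^2 + 8*x) dx. Term by term:
  ∫_0^2 3*x^5 dx = 32;  ∫_0^2 -x^4 dx = -32/5;  ∫_0^2 -4*x^3 dx = -16;
  ∫_0^2 -6*x^2 dx = -16;  ∫_0^2 8*x dx = 16.
Sum: 32 − 32/5 − 16 − 16 + 16 = 48/5.
So LHS = 48/5.
∫_0^2 v(x) φ(x) dx = ∫_0^2 (3*x^5 - 4*x^4 - 4*x^3) dx. Term by term:
  ∫_0^2 3*x^5 dx = 32;  ∫_0^2 -4*x^4 dx = -128/5;  ∫_0^2 -4*x^3 dx = -16.
Sum: 32 − 128/5 − 16 = -48/5.
So RHS = -∫_0^2 v(x) φ(x) dx = 48/5.
LHS = RHS, so the identity holds for this test φ.
Moreover u is smooth here and v(x) = u'(x) = -3*x**2 - 2*x pointwise, so the identity holds for every test function. Hence v is the weak derivative of u.


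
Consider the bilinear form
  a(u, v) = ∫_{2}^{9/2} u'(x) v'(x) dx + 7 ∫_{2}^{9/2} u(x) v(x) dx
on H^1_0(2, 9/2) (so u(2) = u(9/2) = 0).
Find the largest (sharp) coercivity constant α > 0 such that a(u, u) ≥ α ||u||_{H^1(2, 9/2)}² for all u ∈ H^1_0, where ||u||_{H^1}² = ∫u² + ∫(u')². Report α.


α = 1

Coercivity of a(·,·) on H^1_0(2, 9/2) means a(u, u) ≥ α ||u||_{H^1}² for every u ∈ H^1_0.
The interval has length L = 5/2, and Poincaré/coercivity depend only on L. Here a(u, u) = ∫(u')² + (7)·∫u².
Here c = 7 ≥ 1, so a(u,u) = ∫(u')² + c∫u² ≥ ∫(u')² + ∫u² = ||u||_{H^1}², i.e. α = 1 works. No larger α is possible: a(u,u) ≥ α||u||_{H^1}² means (1−α)∫(u')² ≥ (α−c)∫u², and for the modes u_n = sin(nπ(x−x₀)/L) (x₀ the left endpoint) one has ∫u_n²/∫(u_n')² = (L/(nπ))² → 0, so a(u_n,u_n)/||u_n||_{H^1}² → 1. Hence the optimal constant is α = 1.
Therefore α = 1.


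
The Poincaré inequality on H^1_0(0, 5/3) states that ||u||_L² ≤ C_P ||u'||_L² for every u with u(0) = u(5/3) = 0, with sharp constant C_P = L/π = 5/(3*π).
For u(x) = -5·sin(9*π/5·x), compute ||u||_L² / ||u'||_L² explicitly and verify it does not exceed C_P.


||u||_L² / ||u'||_L² = 5/(9*π) < C_P = 5/(3*π).

u(x) = -5·sin(9*π/5·x), so u'(x) = -9*π*cos(9*π*x/5).
Writing u(x) = A·sin(kπx/L) with A = -5 and k = 3, use ∫_0^L sin²(kπx/L) dx = L/2 and ∫_0^L cos²(kπx/L) dx = L/2.
u² = 25·sin²(9*π/5·x) and (u')² = 81*π^2·cos²(9*π/5·x), and each of sin², cos² integrates to L/2 = 5/6 over (0, 5/3).
∫_0^5/3 u² dx = 125/6, so ||u||_L² = 5*sqrt(30)/6.
∫_0^5/3 (u')² dx = 135*π^2/2, so ||u'||_L² = 3*sqrt(30)*π/2.
Ratio ||u||_L² / ||u'||_L² = 5/(9*π).
Sharp Poincaré constant on H^1_0(0, 5/3) is C_P = L/π = 5/(3*π), achieved by sin(3*π/5·x).
This is the k = 3 harmonic; the ratio L/(kπ) is strictly less than C_P = L/π, consistent with the sharp inequality ||u||_L² ≤ C_P ||u'||_L².


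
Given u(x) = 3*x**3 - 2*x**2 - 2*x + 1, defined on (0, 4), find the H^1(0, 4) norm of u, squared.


||u||_{H^1}^2 = 2499092/105

The H^1 norm (squared) on an interval (0, L) is
  ||u||_{H^1}^2 = ∫_0^L u(x)^2 dx + ∫_0^L u'(x)^2 dx.
Compute u'(x) = 9*x**2 - 4*x - 2.
Then u(x)^2 = 9*x**6 - 12*x**5 - 8*x**4 + 14*x**3 - 4*x + 1 and u'(x)^2 = 81*x**4 - 72*x**3 - 20*x**2 + 16*x + 4.
Integrate each monomial from 0 to 4 using ∫_0^4 c·x^n dx = c·4^(n+1)/(n+1):
  ∫_0^4 u(x)^2 dx = ∫_0^4 (9*x^6 - 12*x^5 - 8*x^4 + 14*x^3 - 4*x + 1) dx. Term by term:
    ∫_0^4 9*x^6 dx = 147456/7;  ∫_0^4 -12*x^5 dx = -8192;  ∫_0^4 -8*x^4 dx = -8192/5;
    ∫_0^4 14*x^3 dx = 896;  ∫_0^4 -4*x dx = -32;  ∫_0^4 1 dx = 4.
  Sum: 147456/7 − 8192 − 8192/5 + 896 − 32 + 4 = 423596/35.
  ∫_0^4 u'(x)^2 dx = ∫_0^4 (81*x^4 - 72*x^3 - 20*x^2 + 16*x + 4) dx. Term by term:
    ∫_0^4 81*x^4 dx = 82944/5;  ∫_0^4 -72*x^3 dx = -4608;  ∫_0^4 -20*x^2 dx = -1280/3;
    ∫_0^4 16*x dx = 128;  ∫_0^4 4 dx = 16.
  Sum: 82944/5 − 4608 − 1280/3 + 128 + 16 = 175472/15.
Adding: ||u||_{H^1}^2 = 423596/35 + 175472/15 = 2499092/105.


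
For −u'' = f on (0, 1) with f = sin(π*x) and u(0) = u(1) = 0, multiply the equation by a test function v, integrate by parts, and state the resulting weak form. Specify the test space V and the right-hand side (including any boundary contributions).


V = H^1_0(0, 1) (so v(0) = v(1) = 0); weak form: ∫_0^1 u'v' dx = ∫_0^1 (sin(π*x)) v dx for all v ∈ V.

Multiply both sides by a test function v and integrate from 0 to 1:
  ∫_0^1 −u''(x) v(x) dx = ∫_0^1 f(x) v(x) dx.
Integrate the LHS by parts once:
  ∫_0^1 −u'' v dx = −[u'(x) v(x)]_0^1 + ∫_0^1 u'(x) v'(x) dx.
Thus ∫_0^1 u'(x) v'(x) dx = ∫_0^1 f(x) v(x) dx + [u'(x) v(x)]_0^1.
Choose V so that boundary terms are either known or forced to vanish.
u is Dirichlet: u(0) = u(1) = 0. Let V = H^1_0(0, 1); then v(0) = v(1) = 0, and [u' v]_0^1 = 0.
Weak formulation: find u (satisfying any essential BC) such that ∫_0^1 u'(x) v'(x) dx = ∫_0^1 f v dx for all v ∈ V.
Substituting f(x) = sin(π*x), the right-hand side is ∫_0^1 (sin(π*x)) v dx.


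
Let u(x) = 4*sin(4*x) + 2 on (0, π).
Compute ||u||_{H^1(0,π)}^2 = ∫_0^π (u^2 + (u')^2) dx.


||u||_{H^1(0,π)}^2 = 140*π

u'(x) = 16*cos(4*x).
Expand u² and (u')² and integrate term by term on (0, π), using: for integers n ≥ 1, ∫_0^π sin²(nx) dx = ∫_0^π cos²(nx) dx = π/2; for n ≠ n', ∫_0^π sin(nx)sin(n'x) dx = ∫_0^π cos(nx)cos(n'x) dx = 0; and by product-to-sum, ∫_0^π sin(nx)cos(n'x) dx = ½∫_0^π [sin((n+n')x) + sin((n−n')x)] dx, which is 0 when n+n' is even and 2n/(n²−n'²) when n+n' is odd (it need not vanish on (0, π)). For the constant mode: ∫_0^π 1 dx = π, ∫_0^π cos(nx) dx = 0, ∫_0^π sin(nx) dx = (1−(−1)^n)/n.
  u² squared terms: (2)²·∫1 dx = 4·π = 4*π;  (4)²·∫sin(4x)² dx = 16·π/2 = 8*π.
  u² cross terms: 2·(2)·(4)·∫1·sin(4x) dx = 16·(0) = 0.
  So ∫_0^π u² dx = 4*π + 8*π + 0 = 12*π.
  (u')² squared terms: (16)²·∫cos(4x)² dx = 256·π/2 = 128*π.
  So ∫_0^π (u')² dx = 128*π.
||u||_{H^1}^2 = (12*π) + (128*π) = 140*π.


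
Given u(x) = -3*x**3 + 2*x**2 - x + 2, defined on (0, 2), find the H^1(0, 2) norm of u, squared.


||u||_{H^1}^2 = 38602/105

The H^1 norm (squared) on an interval (0, L) is
  ||u||_{H^1}^2 = ∫_0^L u(x)^2 dx + ∫_0^L u'(x)^2 dx.
Compute u'(x) = -9*x**2 + 4*x - 1.
Then u(x)^2 = 9*x**6 - 12*x**5 + 10*x**4 - 16*x**3 + 9*x**2 - 4*x + 4 and u'(x)^2 = 81*x**4 - 72*x**3 + 34*x**2 - 8*x + 1.
Integrate each monomial from 0 to 2 using ∫_0^2 c·x^n dx = c·2^(n+1)/(n+1):
  ∫_0^2 u(x)^2 dx = ∫_0^2 (9*x^6 - 12*x^5 + 10*x^4 - 16*x^3 + 9*x^2 - 4*x + 4) dx. Term by term:
    ∫_0^2 9*x^6 dx = 1152/7;  ∫_0^2 -12*x^5 dx = -128;  ∫_0^2 10*x^4 dx = 64;
    ∫_0^2 -16*x^3 dx = -64;  ∫_0^2 9*x^2 dx = 24;  ∫_0^2 -4*x dx = -8;
    ∫_0^2 4 dx = 8.
  Sum: 1152/7 − 128 + 64 − 64 + 24 − 8 + 8 = 424/7.
  ∫_0^2 u'(x)^2 dx = ∫_0^2 (81*x^4 - 72*x^3 + 34*x^2 - 8*x + 1) dx. Term by term:
    ∫_0^2 81*x^4 dx = 2592/5;  ∫_0^2 -72*x^3 dx = -288;  ∫_0^2 34*x^2 dx = 272/3;
    ∫_0^2 -8*x dx = -16;  ∫_0^2 1 dx = 2.
  Sum: 2592/5 − 288 + 272/3 − 16 + 2 = 4606/15.
Adding: ||u||_{H^1}^2 = 424/7 + 4606/15 = 38602/105.


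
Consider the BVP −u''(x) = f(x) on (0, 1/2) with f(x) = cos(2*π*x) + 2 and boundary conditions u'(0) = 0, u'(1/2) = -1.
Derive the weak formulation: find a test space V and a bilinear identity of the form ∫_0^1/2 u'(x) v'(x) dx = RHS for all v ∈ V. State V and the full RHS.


V = H^1(0, 1/2) (v unrestricted at boundary; u is determined up to an additive constant); weak form: ∫_0^1/2 u'v' dx = ∫_0^1/2 (cos(2*π*x) + 2) v dx − v(1/2) for all v ∈ V.

Multiply both sides by a test function v and integrate from 0 to 1/2:
  ∫_0^1/2 −u''(x) v(x) dx = ∫_0^1/2 f(x) v(x) dx.
Integrate the LHS by parts once:
  ∫_0^1/2 −u'' v dx = −[u'(x) v(x)]_0^1/2 + ∫_0^1/2 u'(x) v'(x) dx.
Thus ∫_0^1/2 u'(x) v'(x) dx = ∫_0^1/2 f(x) v(x) dx + [u'(x) v(x)]_0^1/2.
Choose V so that boundary terms are either known or forced to vanish.
u has inhomogeneous Neumann u'(0) = 0, u'(1/2) = -1. [u' v]_0^1/2 = (-1)·v(1/2) − (0)·v(0) = − v(1/2). Take V = H^1(0, 1/2); boundary term becomes part of RHS.
Weak formulation: find u (satisfying any essential BC) such that ∫_0^1/2 u'(x) v'(x) dx = ∫_0^1/2 f v dx − v(1/2) for all v ∈ V (Neumann data are natural BCs: they enter the RHS as boundary terms).
Substituting f(x) = cos(2*π*x) + 2, the right-hand side is ∫_0^1/2 (cos(2*π*x) + 2) v dx − v(1/2).
Compatibility check (pure Neumann): taking v ≡ 1 ∈ V gives 0 = ∫_0^1/2 f dx + (-1) − (0), i.e. ∫_0^1/2 f dx must equal u'(0) − u'(1/2) = 1. Indeed ∫_0^1/2 (cos(2*π*x) + 2) dx = 1, so the data are compatible. The solution is then unique only up to an additive constant (fix it e.g. by requiring ∫_0^1/2 u dx = 0).


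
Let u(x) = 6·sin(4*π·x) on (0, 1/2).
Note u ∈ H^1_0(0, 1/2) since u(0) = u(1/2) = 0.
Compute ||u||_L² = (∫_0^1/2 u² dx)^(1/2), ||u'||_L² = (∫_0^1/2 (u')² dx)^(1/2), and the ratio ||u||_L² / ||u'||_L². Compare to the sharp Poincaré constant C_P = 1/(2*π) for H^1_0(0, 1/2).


||u||_L² / ||u'||_L² = 1/(4*π) < C_P = 1/(2*π).

u(x) = 6·sin(4*π·x), so u'(x) = 24*π*cos(4*π*x).
Writing u(x) = A·sin(kπx/L) with A = 6 and k = 2, use ∫_0^L sin²(kπx/L) dx = L/2 and ∫_0^L cos²(kπx/L) dx = L/2.
u² = 36·sin²(4*π·x) and (u')² = 576*π^2·cos²(4*π·x), and each of sin², cos² integrates to L/2 = 1/4 over (0, 1/2).
∫_0^1/2 u² dx = 9, so ||u||_L² = 3.
∫_0^1/2 (u')² dx = 144*π^2, so ||u'||_L² = 12*π.
Ratio ||u||_L² / ||u'||_L² = 1/(4*π).
Sharp Poincaré constant on H^1_0(0, 1/2) is C_P = L/π = 1/(2*π), achieved by sin(2*π·x).
This is the k = 2 harmonic; the ratio L/(kπ) is strictly less than C_P = L/π, consistent with the sharp inequality ||u||_L² ≤ C_P ||u'||_L².


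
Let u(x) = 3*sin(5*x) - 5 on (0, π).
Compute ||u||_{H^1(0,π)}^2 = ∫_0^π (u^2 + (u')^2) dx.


||u||_{H^1(0,π)}^2 = -12 + 142*π

u'(x) = 15*cos(5*x).
Expand u² and (u')² and integrate term by term on (0, π), using: for integers n ≥ 1, ∫_0^π sin²(nx) dx = ∫_0^π cos²(nx) dx = π/2; for n ≠ n', ∫_0^π sin(nx)sin(n'x) dx = ∫_0^π cos(nx)cos(n'x) dx = 0; and by product-to-sum, ∫_0^π sin(nx)cos(n'x) dx = ½∫_0^π [sin((n+n')x) + sin((n−n')x)] dx, which is 0 when n+n' is even and 2n/(n²−n'²) when n+n' is odd (it need not vanish on (0, π)). For the constant mode: ∫_0^π 1 dx = π, ∫_0^π cos(nx) dx = 0, ∫_0^π sin(nx) dx = (1−(−1)^n)/n.
  u² squared terms: (-5)²·∫1 dx = 25·π = 25*π;  (3)²·∫sin(5x)² dx = 9·π/2 = 9*π/2.
  u² cross terms: 2·(-5)·(3)·∫1·sin(5x) dx = -30·(2/5) = -12.
  So ∫_0^π u² dx = 25*π + 9*π/2 − 12 = -12 + 59*π/2.
  (u')² squared terms: (15)²·∫cos(5x)² dx = 225·π/2 = 225*π/2.
  So ∫_0^π (u')² dx = 225*π/2.
||u||_{H^1}^2 = (-12 + 59*π/2) + (225*π/2) = -12 + 142*π.


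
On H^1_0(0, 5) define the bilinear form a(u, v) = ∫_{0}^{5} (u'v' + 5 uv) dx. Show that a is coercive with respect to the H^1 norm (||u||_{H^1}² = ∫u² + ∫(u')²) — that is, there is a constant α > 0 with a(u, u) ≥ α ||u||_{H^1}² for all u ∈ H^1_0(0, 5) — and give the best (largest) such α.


α = 1

Coercivity of a(·,·) on H^1_0(0, 5) means a(u, u) ≥ α ||u||_{H^1}² for every u ∈ H^1_0.
The interval has length L = 5, and Poincaré/coercivity depend only on L. Here a(u, u) = ∫(u')² + (5)·∫u².
Here c = 5 ≥ 1, so a(u,u) = ∫(u')² + c∫u² ≥ ∫(u')² + ∫u² = ||u||_{H^1}², i.e. α = 1 works. No larger α is possible: a(u,u) ≥ α||u||_{H^1}² means (1−α)∫(u')² ≥ (α−c)∫u², and for the modes u_n = sin(nπ(x−x₀)/L) (x₀ the left endpoint) one has ∫u_n²/∫(u_n')² = (L/(nπ))² → 0, so a(u_n,u_n)/||u_n||_{H^1}² → 1. Hence the optimal constant is α = 1.
Therefore α = 1.


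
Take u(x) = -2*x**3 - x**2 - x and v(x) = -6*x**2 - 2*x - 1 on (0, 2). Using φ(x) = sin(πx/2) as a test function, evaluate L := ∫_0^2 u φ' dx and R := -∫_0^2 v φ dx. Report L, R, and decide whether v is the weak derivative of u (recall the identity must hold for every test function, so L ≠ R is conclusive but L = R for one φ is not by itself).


LHS = -192/π^3 + 60/π, RHS = -192/π^3 + 60/π. Yes, v = u' weakly.

u(x) = -2*x**3 - x**2 - x, classical derivative u'(x) = -6*x**2 - 2*x - 1.
φ(x) = sin(πx/2), so φ'(x) = π*cos(π*x/2)/2.
Note φ(0) = φ(2) = 0, so the boundary term u·φ vanishes.
LHS = ∫_0^2 u(x) φ'(x) dx = ∫_0^2 (-π*x^3*cos(π*x/2) - π*x^2*cos(π*x/2)/2 - π*x*cos(π*x/2)/2) dx. Term by term:
  ∫_0^2 -π*x^3*cos(π*x/2) dx = -192/π^3 + 48/π;  ∫_0^2 -π*x*cos(π*x/2)/2 dx = 4/π;  ∫_0^2 -π*x^2*cos(π*x/2)/2 dx = 8/π.
Sum: -192/π^3 + 48/π + 4/π + 8/π = -192/π^3 + 60/π.
So LHS = -192/π^3 + 60/π.
∫_0^2 v(x) φ(x) dx = ∫_0^2 (-6*x^2*sin(π*x/2) - 2*x*sin(π*x/2) - sin(π*x/2)) dx. Term by term:
  ∫_0^2 -sin(π*x/2) dx = -4/π;  ∫_0^2 -6*x^2*sin(π*x/2) dx = -48/π + 192/π^3;  ∫_0^2 -2*x*sin(π*x/2) dx = -8/π.
Sum: -4/π + -48/π + 192/π^3 − 8/π = -60/π + 192/π^3.
So RHS = -∫_0^2 v(x) φ(x) dx = -192/π^3 + 60/π.
LHS = RHS, so the identity holds for this test φ.
Moreover u is smooth here and v(x) = u'(x) = -6*x**2 - 2*x - 1 pointwise, so the identity holds for every test function. Hence v is the weak derivative of u.


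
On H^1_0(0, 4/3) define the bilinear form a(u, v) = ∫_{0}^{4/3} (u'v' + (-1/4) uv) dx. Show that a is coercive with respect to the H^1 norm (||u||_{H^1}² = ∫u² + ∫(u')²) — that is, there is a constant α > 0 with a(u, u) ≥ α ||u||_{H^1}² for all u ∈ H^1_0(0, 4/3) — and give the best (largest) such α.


α = (-4 + 9*π^2)/(16 + 9*π^2)

Coercivity of a(·,·) on H^1_0(0, 4/3) means a(u, u) ≥ α ||u||_{H^1}² for every u ∈ H^1_0.
The interval has length L = 4/3, and Poincaré/coercivity depend only on L. Here a(u, u) = ∫(u')² + (-1/4)·∫u².
Here c = -1/4 < 0 with |c| < (π/L)² = 9*π^2/16, so coercivity still holds. The condition a(u,u) ≥ α||u||_{H^1}² reads (1−α)∫(u')² ≥ (α−c)∫u². Any admissible α is ≤ 1 (rapidly oscillating u have ∫u²/∫(u')² → 0), and α = 1 would force 0 ≥ (1−c)∫u², impossible since c < 1; so 1−α > 0. By the sharp Poincaré inequality on H^1_0 of an interval of length L, ∫(u')² ≥ (π/L)²∫u² with equality for the first sine mode sin(π(x−x₀)/L) (x₀ the left endpoint), so the inequality holds for all u iff (1−α)(π/L)² ≥ α − c, i.e. α ≤ ((π/L)² + c)/((π/L)² + 1) = (1 + c(L/π)²)/(1 + (L/π)²). (Direct route, valid since c ≤ 0: Poincaré gives c∫u² ≥ c(L/π)²∫(u')², so a(u,u) ≥ (1 + c(L/π)²)∫(u')², while ||u||_{H^1}² ≤ (1 + (L/π)²)∫(u')²; dividing yields the same α.) With (π/L)² = 9*π^2/16 and c = -1/4, the largest admissible constant is α = ((π/L)² + c)/((π/L)² + 1).
Simplifying, α = (-4 + 9*π^2)/(16 + 9*π^2).


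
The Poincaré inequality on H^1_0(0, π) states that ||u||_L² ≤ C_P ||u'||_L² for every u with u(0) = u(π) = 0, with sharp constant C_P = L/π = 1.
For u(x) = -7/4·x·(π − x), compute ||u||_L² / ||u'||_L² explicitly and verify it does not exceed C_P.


||u||_L² / ||u'||_L² = sqrt(10)*π/10 < C_P = 1.

u(x) = -7/4·x·(π − x), so u'(x) = 7*x/2 - 7*π/4.
u(x) = -7/4·x·(π − x) vanishes at x = 0 and x = π, so u ∈ H^1_0(0, π). Differentiate via the product rule and integrate the resulting polynomials term by term.
  ∫_0^π u² dx = ∫_0^π (49*x^4/16 - 49*π*x^3/8 + 49*π^2*x^2/16) dx. Term by term:
    ∫_0^π 49*x^4/16 dx = 49*π^5/80;  ∫_0^π -49*π*x^3/8 dx = -49*π^5/32;  ∫_0^π 49*π^2*x^2/16 dx = 49*π^5/48.
  Sum: 49*π^5/80 − 49*π^5/32 + 49*π^5/48 = 49*π^5/480.
  ∫_0^π (u')² dx = ∫_0^π (49*x^2/4 - 49*π*x/4 + 49*π^2/16) dx. Term by term:
    ∫_0^π 49*x^2/4 dx = 49*π^3/12;  ∫_0^π -49*π*x/4 dx = -49*π^3/8;  ∫_0^π 49*π^2/16 dx = 49*π^3/16.
  Sum: 49*π^3/12 − 49*π^3/8 + 49*π^3/16 = 49*π^3/48.
∫_0^π u² dx = 49*π^5/480, so ||u||_L² = 7*sqrt(30)*π^(5/2)/120.
∫_0^π (u')² dx = 49*π^3/48, so ||u'||_L² = 7*sqrt(3)*π^(3/2)/12.
Ratio ||u||_L² / ||u'||_L² = sqrt(10)*π/10.
Sharp Poincaré constant on H^1_0(0, π) is C_P = L/π = 1, achieved by sin(x).
A polynomial bump cannot attain the sharp Poincaré constant (only the first sine eigenfunction does), so the ratio is strictly less than C_P, consistent with ||u||_L² ≤ C_P ||u'||_L².


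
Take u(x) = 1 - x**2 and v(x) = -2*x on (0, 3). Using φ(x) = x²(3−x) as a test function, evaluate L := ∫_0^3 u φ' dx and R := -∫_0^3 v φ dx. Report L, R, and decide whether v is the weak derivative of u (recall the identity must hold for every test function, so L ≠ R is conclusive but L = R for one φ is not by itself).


LHS = 243/10, RHS = 243/10. Yes, v = u' weakly.

u(x) = 1 - x**2, classical derivative u'(x) = -2*x.
φ(x) = x²(3−x), so φ'(x) = 3*x*(2 - x).
Note φ(0) = φ(3) = 0, so the boundary term u·φ vanishes.
LHS = ∫_0^3 u(x) φ'(x) dx = ∫_0^3 (3*x^4 - 6*x^3 - 3*x^2 + 6*x) dx. Term by term:
  ∫_0^3 3*x^4 dx = 729/5;  ∫_0^3 -6*x^3 dx = -243/2;  ∫_0^3 -3*x^2 dx = -27;
  ∫_0^3 6*x dx = 27.
Sum: 729/5 − 243/2 − 27 + 27 = 243/10.
So LHS = 243/10.
∫_0^3 v(x) φ(x) dx = ∫_0^3 (2*x^4 - 6*x^3) dx. Term by term:
  ∫_0^3 2*x^4 dx = 486/5;  ∫_0^3 -6*x^3 dx = -243/2.
Sum: 486/5 − 243/2 = -243/10.
So RHS = -∫_0^3 v(x) φ(x) dx = 243/10.
LHS = RHS, so the identity holds for this test φ.
Moreover u is smooth here and v(x) = u'(x) = -2*x pointwise, so the identity holds for every test function. Hence v is the weak derivative of u.


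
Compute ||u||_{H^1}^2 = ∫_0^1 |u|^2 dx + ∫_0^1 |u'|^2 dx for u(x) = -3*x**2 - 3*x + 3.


||u||_{H^1}^2 = 423/10

The H^1 norm (squared) on an interval (0, L) is
  ||u||_{H^1}^2 = ∫_0^L u(x)^2 dx + ∫_0^L u'(x)^2 dx.
Compute u'(x) = -6*x - 3.
Then u(x)^2 = 9*x**4 + 18*x**3 - 9*x**2 - 18*x + 9 and u'(x)^2 = 36*x**2 + 36*x + 9.
Integrate each monomial from 0 to 1 using ∫_0^1 c·x^n dx = c·1^(n+1)/(n+1):
  ∫_0^1 u(x)^2 dx = ∫_0^1 (9*x^4 + 18*x^3 - 9*x^2 - 18*x + 9) dx. Term by term:
    ∫_0^1 9*x^4 dx = 9/5;  ∫_0^1 18*x^3 dx = 9/2;  ∫_0^1 -9*x^2 dx = -3;
    ∫_0^1 -18*x dx = -9;  ∫_0^1 9 dx = 9.
  Sum: 9/5 + 9/2 − 3 − 9 + 9 = 33/10.
  ∫_0^1 u'(x)^2 dx = ∫_0^1 (36*x^2 + 36*x + 9) dx. Term by term:
    ∫_0^1 36*x^2 dx = 12;  ∫_0^1 36*x dx = 18;  ∫_0^1 9 dx = 9.
  Sum: 12 + 18 + 9 = 39.
Adding: ||u||_{H^1}^2 = 33/10 + 39 = 423/10.


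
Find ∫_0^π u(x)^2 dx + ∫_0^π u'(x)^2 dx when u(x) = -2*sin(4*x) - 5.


||u||_{H^1(0,π)}^2 = 59*π

u'(x) = -8*cos(4*x).
Expand u² and (u')² and integrate term by term on (0, π), using: for integers n ≥ 1, ∫_0^π sin²(nx) dx = ∫_0^π cos²(nx) dx = π/2; for n ≠ n', ∫_0^π sin(nx)sin(n'x) dx = ∫_0^π cos(nx)cos(n'x) dx = 0; and by product-to-sum, ∫_0^π sin(nx)cos(n'x) dx = ½∫_0^π [sin((n+n')x) + sin((n−n')x)] dx, which is 0 when n+n' is even and 2n/(n²−n'²) when n+n' is odd (it need not vanish on (0, π)). For the constant mode: ∫_0^π 1 dx = π, ∫_0^π cos(nx) dx = 0, ∫_0^π sin(nx) dx = (1−(−1)^n)/n.
  u² squared terms: (-5)²·∫1 dx = 25·π = 25*π;  (-2)²·∫sin(4x)² dx = 4·π/2 = 2*π.
  u² cross terms: 2·(-5)·(-2)·∫1·sin(4x) dx = 20·(0) = 0.
  So ∫_0^π u² dx = 25*π + 2*π + 0 = 27*π.
  (u')² squared terms: (-8)²·∫cos(4x)² dx = 64·π/2 = 32*π.
  So ∫_0^π (u')² dx = 32*π.
||u||_{H^1}^2 = (27*π) + (32*π) = 59*π.


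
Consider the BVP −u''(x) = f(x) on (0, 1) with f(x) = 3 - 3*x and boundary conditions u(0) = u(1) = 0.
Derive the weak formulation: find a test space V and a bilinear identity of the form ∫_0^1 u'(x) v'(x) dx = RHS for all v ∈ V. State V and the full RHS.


V = H^1_0(0, 1) (so v(0) = v(1) = 0); weak form: ∫_0^1 u'v' dx = ∫_0^1 (3 - 3*x) v dx for all v ∈ V.

Multiply both sides by a test function v and integrate from 0 to 1:
  ∫_0^1 −u''(x) v(x) dx = ∫_0^1 f(x) v(x) dx.
Integrate the LHS by parts once:
  ∫_0^1 −u'' v dx = −[u'(x) v(x)]_0^1 + ∫_0^1 u'(x) v'(x) dx.
Thus ∫_0^1 u'(x) v'(x) dx = ∫_0^1 f(x) v(x) dx + [u'(x) v(x)]_0^1.
Choose V so that boundary terms are either known or forced to vanish.
u is Dirichlet: u(0) = u(1) = 0. Let V = H^1_0(0, 1); then v(0) = v(1) = 0, and [u' v]_0^1 = 0.
Weak formulation: find u (satisfying any essential BC) such that ∫_0^1 u'(x) v'(x) dx = ∫_0^1 f v dx for all v ∈ V.
Substituting f(x) = 3 - 3*x, the right-hand side is ∫_0^1 (3 - 3*x) v dx.


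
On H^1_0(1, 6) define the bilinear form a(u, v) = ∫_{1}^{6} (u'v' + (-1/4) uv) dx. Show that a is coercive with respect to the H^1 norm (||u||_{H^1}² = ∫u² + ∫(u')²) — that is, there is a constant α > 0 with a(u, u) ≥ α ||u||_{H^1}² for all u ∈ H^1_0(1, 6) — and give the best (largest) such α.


α = (-25/4 + π^2)/(π^2 + 25)

Coercivity of a(·,·) on H^1_0(1, 6) means a(u, u) ≥ α ||u||_{H^1}² for every u ∈ H^1_0.
The interval has length L = 5, and Poincaré/coercivity depend only on L. Here a(u, u) = ∫(u')² + (-1/4)·∫u².
Here c = -1/4 < 0 with |c| < (π/L)² = π^2/25, so coercivity still holds. The condition a(u,u) ≥ α||u||_{H^1}² reads (1−α)∫(u')² ≥ (α−c)∫u². Any admissible α is ≤ 1 (rapidly oscillating u have ∫u²/∫(u')² → 0), and α = 1 would force 0 ≥ (1−c)∫u², impossible since c < 1; so 1−α > 0. By the sharp Poincaré inequality on H^1_0 of an interval of length L, ∫(u')² ≥ (π/L)²∫u² with equality for the first sine mode sin(π(x−x₀)/L) (x₀ the left endpoint), so the inequality holds for all u iff (1−α)(π/L)² ≥ α − c, i.e. α ≤ ((π/L)² + c)/((π/L)² + 1) = (1 + c(L/π)²)/(1 + (L/π)²). (Direct route, valid since c ≤ 0: Poincaré gives c∫u² ≥ c(L/π)²∫(u')², so a(u,u) ≥ (1 + c(L/π)²)∫(u')², while ||u||_{H^1}² ≤ (1 + (L/π)²)∫(u')²; dividing yields the same α.) With (π/L)² = π^2/25 and c = -1/4, the largest admissible constant is α = ((π/L)² + c)/((π/L)² + 1).
Simplifying, α = (-25/4 + π^2)/(π^2 + 25).


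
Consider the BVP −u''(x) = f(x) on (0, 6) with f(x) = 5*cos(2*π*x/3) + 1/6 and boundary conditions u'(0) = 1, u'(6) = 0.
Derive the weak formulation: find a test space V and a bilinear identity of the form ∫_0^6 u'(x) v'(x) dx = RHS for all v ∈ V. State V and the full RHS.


V = H^1(0, 6) (v unrestricted at boundary; u is determined up to an additive constant); weak form: ∫_0^6 u'v' dx = ∫_0^6 (5*cos(2*π*x/3) + 1/6) v dx − v(0) for all v ∈ V.

Multiply both sides by a test function v and integrate from 0 to 6:
  ∫_0^6 −u''(x) v(x) dx = ∫_0^6 f(x) v(x) dx.
Integrate the LHS by parts once:
  ∫_0^6 −u'' v dx = −[u'(x) v(x)]_0^6 + ∫_0^6 u'(x) v'(x) dx.
Thus ∫_0^6 u'(x) v'(x) dx = ∫_0^6 f(x) v(x) dx + [u'(x) v(x)]_0^6.
Choose V so that boundary terms are either known or forced to vanish.
u has inhomogeneous Neumann u'(0) = 1, u'(6) = 0. [u' v]_0^6 = (0)·v(6) − (1)·v(0) = − v(0). Take V = H^1(0, 6); boundary term becomes part of RHS.
Weak formulation: find u (satisfying any essential BC) such that ∫_0^6 u'(x) v'(x) dx = ∫_0^6 f v dx − v(0) for all v ∈ V (Neumann data are natural BCs: they enter the RHS as boundary terms).
Substituting f(x) = 5*cos(2*π*x/3) + 1/6, the right-hand side is ∫_0^6 (5*cos(2*π*x/3) + 1/6) v dx − v(0).
Compatibility check (pure Neumann): taking v ≡ 1 ∈ V gives 0 = ∫_0^6 f dx + (0) − (1), i.e. ∫_0^6 f dx must equal u'(0) − u'(6) = 1. Indeed ∫_0^6 (5*cos(2*π*x/3) + 1/6) dx = 1, so the data are compatible. The solution is then unique only up to an additive constant (fix it e.g. by requiring ∫_0^6 u dx = 0).


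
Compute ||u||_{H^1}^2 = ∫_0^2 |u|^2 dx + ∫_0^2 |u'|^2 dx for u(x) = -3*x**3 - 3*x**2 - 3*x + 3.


||u||_{H^1}^2 = 61872/35

The H^1 norm (squared) on an interval (0, L) is
  ||u||_{H^1}^2 = ∫_0^L u(x)^2 dx + ∫_0^L u'(x)^2 dx.
Compute u'(x) = -9*x**2 - 6*x - 3.
Then u(x)^2 = 9*x**6 + 18*x**5 + 27*x**4 - 9*x**2 - 18*x + 9 and u'(x)^2 = 81*x**4 + 108*x**3 + 90*x**2 + 36*x + 9.
Integrate each monomial from 0 to 2 using ∫_0^2 c·x^n dx = c·2^(n+1)/(n+1):
  ∫_0^2 u(x)^2 dx = ∫_0^2 (9*x^6 + 18*x^5 + 27*x^4 - 9*x^2 - 18*x + 9) dx. Term by term:
    ∫_0^2 9*x^6 dx = 1152/7;  ∫_0^2 18*x^5 dx = 192;  ∫_0^2 27*x^4 dx = 864/5;
    ∫_0^2 -9*x^2 dx = -24;  ∫_0^2 -18*x dx = -36;  ∫_0^2 9 dx = 18.
  Sum: 1152/7 + 192 + 864/5 − 24 − 36 + 18 = 17058/35.
  ∫_0^2 u'(x)^2 dx = ∫_0^2 (81*x^4 + 108*x^3 + 90*x^2 + 36*x + 9) dx. Term by term:
    ∫_0^2 81*x^4 dx = 2592/5;  ∫_0^2 108*x^3 dx = 432;  ∫_0^2 90*x^2 dx = 240;
    ∫_0^2 36*x dx = 72;  ∫_0^2 9 dx = 18.
  Sum: 2592/5 + 432 + 240 + 72 + 18 = 6402/5.
Adding: ||u||_{H^1}^2 = 17058/35 + 6402/5 = 61872/35.


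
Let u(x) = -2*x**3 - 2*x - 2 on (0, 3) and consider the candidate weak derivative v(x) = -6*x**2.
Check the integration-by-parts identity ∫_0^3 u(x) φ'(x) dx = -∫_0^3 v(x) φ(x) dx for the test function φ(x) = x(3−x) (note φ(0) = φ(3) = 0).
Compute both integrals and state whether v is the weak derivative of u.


LHS = 819/10, RHS = 729/10. No, v is not the weak derivative of u.

u(x) = -2*x**3 - 2*x - 2, classical derivative u'(x) = -6*x**2 - 2.
φ(x) = x(3−x), so φ'(x) = 3 - 2*x.
Note φ(0) = φ(3) = 0, so the boundary term u·φ vanishes.
LHS = ∫_0^3 u(x) φ'(x) dx = ∫_0^3 (4*x^4 - 6*x^3 + 4*x^2 - 2*x - 6) dx. Term by term:
  ∫_0^3 4*x^4 dx = 972/5;  ∫_0^3 -6*x^3 dx = -243/2;  ∫_0^3 4*x^2 dx = 36;
  ∫_0^3 -2*x dx = -9;  ∫_0^3 -6 dx = -18.
Sum: 972/5 − 243/2 + 36 − 9 − 18 = 819/10.
So LHS = 819/10.
∫_0^3 v(x) φ(x) dx = ∫_0^3 (6*x^4 - 18*x^3) dx. Term by term:
  ∫_0^3 6*x^4 dx = 1458/5;  ∫_0^3 -18*x^3 dx = -729/2.
Sum: 1458/5 − 729/2 = -729/10.
So RHS = -∫_0^3 v(x) φ(x) dx = 729/10.
LHS − RHS = 9 ≠ 0, so the identity fails.
(For a valid weak derivative the identity must hold for EVERY test function, in particular this one. The failure shows v is NOT the weak derivative of u.)
Correct weak derivative would be u'(x) = -6*x**2 - 2.


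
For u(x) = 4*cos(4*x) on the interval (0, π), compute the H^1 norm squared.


||u||_{H^1(0,π)}^2 = 136*π

u'(x) = -16*sin(4*x).
Expand u² and (u')² and integrate term by term on (0, π), using: for integers n ≥ 1, ∫_0^π sin²(nx) dx = ∫_0^π cos²(nx) dx = π/2; for n ≠ n', ∫_0^π sin(nx)sin(n'x) dx = ∫_0^π cos(nx)cos(n'x) dx = 0; and by product-to-sum, ∫_0^π sin(nx)cos(n'x) dx = ½∫_0^π [sin((n+n')x) + sin((n−n')x)] dx, which is 0 when n+n' is even and 2n/(n²−n'²) when n+n' is odd (it need not vanish on (0, π)).
  u² squared terms: (4)²·∫cos(4x)² dx = 16·π/2 = 8*π.
  So ∫_0^π u² dx = 8*π.
  (u')² squared terms: (-16)²·∫sin(4x)² dx = 256·π/2 = 128*π.
  So ∫_0^π (u')² dx = 128*π.
||u||_{H^1}^2 = (8*π) + (128*π) = 136*π.


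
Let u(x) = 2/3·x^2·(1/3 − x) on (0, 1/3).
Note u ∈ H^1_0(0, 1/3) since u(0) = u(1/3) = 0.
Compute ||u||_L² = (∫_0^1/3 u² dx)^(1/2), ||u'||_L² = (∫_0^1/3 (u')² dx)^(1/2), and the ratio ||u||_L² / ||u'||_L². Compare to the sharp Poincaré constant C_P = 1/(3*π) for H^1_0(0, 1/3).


||u||_L² / ||u'||_L² = sqrt(14)/42 < C_P = 1/(3*π).

u(x) = 2/3·x^2·(1/3 − x), so u'(x) = 2*x*(2 - 9*x)/9.
u(x) = 2/3·x^2·(1/3 − x) vanishes at x = 0 and x = 1/3, so u ∈ H^1_0(0, 1/3). Differentiate via the product rule and integrate the resulting polynomials term by term.
  ∫_0^1/3 u² dx = ∫_0^1/3 (4*x^6/9 - 8*x^5/27 + 4*x^4/81) dx. Term by term:
    ∫_0^1/3 4*x^6/9 dx = 4/137781;  ∫_0^1/3 -8*x^5/27 dx = -4/59049;  ∫_0^1/3 4*x^4/81 dx = 4/98415.
  Sum: 4/137781 − 4/59049 + 4/98415 = 4/2066715.
  ∫_0^1/3 (u')² dx = ∫_0^1/3 (4*x^4 - 16*x^3/9 + 16*x^2/81) dx. Term by term:
    ∫_0^1/3 4*x^4 dx = 4/1215;  ∫_0^1/3 -16*x^3/9 dx = -4/729;  ∫_0^1/3 16*x^2/81 dx = 16/6561.
  Sum: 4/1215 − 4/729 + 16/6561 = 8/32805.
∫_0^1/3 u² dx = 4/2066715, so ||u||_L² = 2*sqrt(35)/8505.
∫_0^1/3 (u')² dx = 8/32805, so ||u'||_L² = 2*sqrt(10)/405.
Ratio ||u||_L² / ||u'||_L² = sqrt(14)/42.
Sharp Poincaré constant on H^1_0(0, 1/3) is C_P = L/π = 1/(3*π), achieved by sin(3*π·x).
A polynomial bump cannot attain the sharp Poincaré constant (only the first sine eigenfunction does), so the ratio is strictly less than C_P, consistent with ||u||_L² ≤ C_P ||u'||_L².


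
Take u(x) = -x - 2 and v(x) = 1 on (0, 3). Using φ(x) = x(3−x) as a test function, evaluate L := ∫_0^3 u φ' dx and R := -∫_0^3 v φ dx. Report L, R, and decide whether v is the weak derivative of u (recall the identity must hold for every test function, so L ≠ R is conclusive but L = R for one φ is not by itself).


LHS = 9/2, RHS = -9/2. No, v is not the weak derivative of u.

u(x) = -x - 2, classical derivative u'(x) = -1.
φ(x) = x(3−x), so φ'(x) = 3 - 2*x.
Note φ(0) = φ(3) = 0, so the boundary term u·φ vanishes.
LHS = ∫_0^3 u(x) φ'(x) dx = ∫_0^3 (2*x^2 + x - 6) dx. Term by term:
  ∫_0^3 2*x^2 dx = 18;  ∫_0^3 x dx = 9/2;  ∫_0^3 -6 dx = -18.
Sum: 18 + 9/2 − 18 = 9/2.
So LHS = 9/2.
∫_0^3 v(x) φ(x) dx = ∫_0^3 (-x^2 + 3*x) dx. Term by term:
  ∫_0^3 -x^2 dx = -9;  ∫_0^3 3*x dx = 27/2.
Sum: -9 + 27/2 = 9/2.
So RHS = -∫_0^3 v(x) φ(x) dx = -9/2.
LHS − RHS = 9 ≠ 0, so the identity fails.
(For a valid weak derivative the identity must hold for EVERY test function, in particular this one. The failure shows v is NOT the weak derivative of u.)
Correct weak derivative would be u'(x) = -1.


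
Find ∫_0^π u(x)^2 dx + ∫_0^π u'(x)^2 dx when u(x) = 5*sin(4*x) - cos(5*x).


||u||_{H^1(0,π)}^2 = 2080/9 + 451*π/2

u'(x) = 5*sin(5*x) + 20*cos(4*x).
Expand u² and (u')² and integrate term by term on (0, π), using: for integers n ≥ 1, ∫_0^π sin²(nx) dx = ∫_0^π cos²(nx) dx = π/2; for n ≠ n', ∫_0^π sin(nx)sin(n'x) dx = ∫_0^π cos(nx)cos(n'x) dx = 0; and by product-to-sum, ∫_0^π sin(nx)cos(n'x) dx = ½∫_0^π [sin((n+n')x) + sin((n−n')x)] dx, which is 0 when n+n' is even and 2n/(n²−n'²) when n+n' is odd (it need not vanish on (0, π)).
  u² squared terms: (-1)²·∫cos(5x)² dx = 1·π/2 = π/2;  (5)²·∫sin(4x)² dx = 25·π/2 = 25*π/2.
  u² cross terms: 2·(-1)·(5)·∫cos(5x)·sin(4x) dx = -10·(-8/9) = 80/9.
  So ∫_0^π u² dx = π/2 + 25*π/2 + 80/9 = 80/9 + 13*π.
  (u')² squared terms: (5)²·∫sin(5x)² dx = 25·π/2 = 25*π/2;  (20)²·∫cos(4x)² dx = 400·π/2 = 200*π.
  (u')² cross terms: 2·(5)·(20)·∫sin(5x)·cos(4x) dx = 200·(10/9) = 2000/9.
  So ∫_0^π (u')² dx = 25*π/2 + 200*π + 2000/9 = 2000/9 + 425*π/2.
||u||_{H^1}^2 = (80/9 + 13*π) + (2000/9 + 425*π/2) = 2080/9 + 451*π/2.


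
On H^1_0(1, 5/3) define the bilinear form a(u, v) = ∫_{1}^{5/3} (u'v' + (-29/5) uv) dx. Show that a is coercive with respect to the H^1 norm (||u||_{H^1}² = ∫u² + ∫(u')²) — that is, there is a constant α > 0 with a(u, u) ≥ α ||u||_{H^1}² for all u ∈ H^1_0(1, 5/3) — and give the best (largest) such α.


α = (-116 + 45*π^2)/(5*(4 + 9*π^2))

Coercivity of a(·,·) on H^1_0(1, 5/3) means a(u, u) ≥ α ||u||_{H^1}² for every u ∈ H^1_0.
The interval has length L = 2/3, and Poincaré/coercivity depend only on L. Here a(u, u) = ∫(u')² + (-29/5)·∫u².
Here c = -29/5 < 0 with |c| < (π/L)² = 9*π^2/4, so coercivity still holds. The condition a(u,u) ≥ α||u||_{H^1}² reads (1−α)∫(u')² ≥ (α−c)∫u². Any admissible α is ≤ 1 (rapidly oscillating u have ∫u²/∫(u')² → 0), and α = 1 would force 0 ≥ (1−c)∫u², impossible since c < 1; so 1−α > 0. By the sharp Poincaré inequality on H^1_0 of an interval of length L, ∫(u')² ≥ (π/L)²∫u² with equality for the first sine mode sin(π(x−x₀)/L) (x₀ the left endpoint), so the inequality holds for all u iff (1−α)(π/L)² ≥ α − c, i.e. α ≤ ((π/L)² + c)/((π/L)² + 1) = (1 + c(L/π)²)/(1 + (L/π)²). (Direct route, valid since c ≤ 0: Poincaré gives c∫u² ≥ c(L/π)²∫(u')², so a(u,u) ≥ (1 + c(L/π)²)∫(u')², while ||u||_{H^1}² ≤ (1 + (L/π)²)∫(u')²; dividing yields the same α.) With (π/L)² = 9*π^2/4 and c = -29/5, the largest admissible constant is α = ((π/L)² + c)/((π/L)² + 1).
Simplifying, α = (-116 + 45*π^2)/(5*(4 + 9*π^2)).


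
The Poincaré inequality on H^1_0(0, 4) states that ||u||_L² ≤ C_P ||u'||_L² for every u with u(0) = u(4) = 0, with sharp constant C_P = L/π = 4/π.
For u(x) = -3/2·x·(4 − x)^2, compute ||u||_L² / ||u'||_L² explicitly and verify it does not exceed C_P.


||u||_L² / ||u'||_L² = 2*sqrt(14)/7 < C_P = 4/π.

u(x) = -3/2·x·(4 − x)^2, so u'(x) = 3*(4 - 3*x)*(x/2 - 2).
u(x) = -3/2·x·(4 − x)^2 vanishes at x = 0 and x = 4, so u ∈ H^1_0(0, 4). Differentiate via the product rule and integrate the resulting polynomials term by term.
  ∫_0^4 u² dx = ∫_0^4 (9*x^6/4 - 36*x^5 + 216*x^4 - 576*x^3 + 576*x^2) dx. Term by term:
    ∫_0^4 9*x^6/4 dx = 36864/7;  ∫_0^4 -36*x^5 dx = -24576;  ∫_0^4 216*x^4 dx = 221184/5;
    ∫_0^4 -576*x^3 dx = -36864;  ∫_0^4 576*x^2 dx = 12288.
  Sum: 36864/7 − 24576 + 221184/5 − 36864 + 12288 = 12288/35.
  ∫_0^4 (u')² dx = ∫_0^4 (81*x^4/4 - 216*x^3 + 792*x^2 - 1152*x + 576) dx. Term by term:
    ∫_0^4 81*x^4/4 dx = 20736/5;  ∫_0^4 -216*x^3 dx = -13824;  ∫_0^4 792*x^2 dx = 16896;
    ∫_0^4 -1152*x dx = -9216;  ∫_0^4 576 dx = 2304.
  Sum: 20736/5 − 13824 + 16896 − 9216 + 2304 = 1536/5.
∫_0^4 u² dx = 12288/35, so ||u||_L² = 64*sqrt(105)/35.
∫_0^4 (u')² dx = 1536/5, so ||u'||_L² = 16*sqrt(30)/5.
Ratio ||u||_L² / ||u'||_L² = 2*sqrt(14)/7.
Sharp Poincaré constant on H^1_0(0, 4) is C_P = L/π = 4/π, achieved by sin(π/4·x).
A polynomial bump cannot attain the sharp Poincaré constant (only the first sine eigenfunction does), so the ratio is strictly less than C_P, consistent with ||u||_L² ≤ C_P ||u'||_L².


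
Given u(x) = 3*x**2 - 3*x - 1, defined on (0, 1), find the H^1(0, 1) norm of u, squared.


||u||_{H^1}^2 = 53/10

The H^1 norm (squared) on an interval (0, L) is
  ||u||_{H^1}^2 = ∫_0^L u(x)^2 dx + ∫_0^L u'(x)^2 dx.
Compute u'(x) = 6*x - 3.
Then u(x)^2 = 9*x**4 - 18*x**3 + 3*x**2 + 6*x + 1 and u'(x)^2 = 36*x**2 - 36*x + 9.
Integrate each monomial from 0 to 1 using ∫_0^1 c·x^n dx = c·1^(n+1)/(n+1):
  ∫_0^1 u(x)^2 dx = ∫_0^1 (9*x^4 - 18*x^3 + 3*x^2 + 6*x + 1) dx. Term by term:
    ∫_0^1 9*x^4 dx = 9/5;  ∫_0^1 -18*x^3 dx = -9/2;  ∫_0^1 3*x^2 dx = 1;
    ∫_0^1 6*x dx = 3;  ∫_0^1 1 dx = 1.
  Sum: 9/5 − 9/2 + 1 + 3 + 1 = 23/10.
  ∫_0^1 u'(x)^2 dx = ∫_0^1 (36*x^2 - 36*x + 9) dx. Term by term:
    ∫_0^1 36*x^2 dx = 12;  ∫_0^1 -36*x dx = -18;  ∫_0^1 9 dx = 9.
  Sum: 12 − 18 + 9 = 3.
Adding: ||u||_{H^1}^2 = 23/10 + 3 = 53/10.


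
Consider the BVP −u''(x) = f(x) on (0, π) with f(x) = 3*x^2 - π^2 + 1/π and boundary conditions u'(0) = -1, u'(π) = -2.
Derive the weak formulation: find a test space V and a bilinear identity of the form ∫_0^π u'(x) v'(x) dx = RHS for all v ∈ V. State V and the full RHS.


V = H^1(0, π) (v unrestricted at boundary; u is determined up to an additive constant); weak form: ∫_0^π u'v' dx = ∫_0^π (3*x^2 - π^2 + 1/π) v dx − 2·v(π) + v(0) for all v ∈ V.

Multiply both sides by a test function v and integrate from 0 to π:
  ∫_0^π −u''(x) v(x) dx = ∫_0^π f(x) v(x) dx.
Integrate the LHS by parts once:
  ∫_0^π −u'' v dx = −[u'(x) v(x)]_0^π + ∫_0^π u'(x) v'(x) dx.
Thus ∫_0^π u'(x) v'(x) dx = ∫_0^π f(x) v(x) dx + [u'(x) v(x)]_0^π.
Choose V so that boundary terms are either known or forced to vanish.
u has inhomogeneous Neumann u'(0) = -1, u'(π) = -2. [u' v]_0^π = (-2)·v(π) − (-1)·v(0) = − 2·v(π) + v(0). Take V = H^1(0, π); boundary term becomes part of RHS.
Weak formulation: find u (satisfying any essential BC) such that ∫_0^π u'(x) v'(x) dx = ∫_0^π f v dx − 2·v(π) + v(0) for all v ∈ V (Neumann data are natural BCs: they enter the RHS as boundary terms).
Substituting f(x) = 3*x^2 - π^2 + 1/π, the right-hand side is ∫_0^π (3*x^2 - π^2 + 1/π) v dx − 2·v(π) + v(0).
Compatibility check (pure Neumann): taking v ≡ 1 ∈ V gives 0 = ∫_0^π f dx + (-2) − (-1), i.e. ∫_0^π f dx must equal u'(0) − u'(π) = 1. Indeed ∫_0^π (3*x^2 - π^2 + 1/π) dx = 1, so the data are compatible. The solution is then unique only up to an additive constant (fix it e.g. by requiring ∫_0^π u dx = 0).


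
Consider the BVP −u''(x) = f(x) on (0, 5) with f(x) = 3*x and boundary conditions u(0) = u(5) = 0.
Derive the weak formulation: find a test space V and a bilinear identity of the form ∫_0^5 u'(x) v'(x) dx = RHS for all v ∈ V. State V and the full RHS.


V = H^1_0(0, 5) (so v(0) = v(5) = 0); weak form: ∫_0^5 u'v' dx = ∫_0^5 (3*x) v dx for all v ∈ V.

Multiply both sides by a test function v and integrate from 0 to 5:
  ∫_0^5 −u''(x) v(x) dx = ∫_0^5 f(x) v(x) dx.
Integrate the LHS by parts once:
  ∫_0^5 −u'' v dx = −[u'(x) v(x)]_0^5 + ∫_0^5 u'(x) v'(x) dx.
Thus ∫_0^5 u'(x) v'(x) dx = ∫_0^5 f(x) v(x) dx + [u'(x) v(x)]_0^5.
Choose V so that boundary terms are either known or forced to vanish.
u is Dirichlet: u(0) = u(5) = 0. Let V = H^1_0(0, 5); then v(0) = v(5) = 0, and [u' v]_0^5 = 0.
Weak formulation: find u (satisfying any essential BC) such that ∫_0^5 u'(x) v'(x) dx = ∫_0^5 f v dx for all v ∈ V.
Substituting f(x) = 3*x, the right-hand side is ∫_0^5 (3*x) v dx.


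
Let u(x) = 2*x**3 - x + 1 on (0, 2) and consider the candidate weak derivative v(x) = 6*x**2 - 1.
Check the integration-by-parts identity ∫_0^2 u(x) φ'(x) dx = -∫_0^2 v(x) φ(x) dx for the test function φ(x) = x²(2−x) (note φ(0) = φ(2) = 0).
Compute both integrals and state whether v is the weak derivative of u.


LHS = -172/15, RHS = -172/15. Yes, v = u' weakly.

u(x) = 2*x**3 - x + 1, classical derivative u'(x) = 6*x**2 - 1.
φ(x) = x²(2−x), so φ'(x) = x*(4 - 3*x).
Note φ(0) = φ(2) = 0, so the boundary term u·φ vanishes.
LHS = ∫_0^2 u(x) φ'(x) dx = ∫_0^2 (-6*x^5 + 8*x^4 + 3*x^3 - 7*x^2 + 4*x) dx. Term by term:
  ∫_0^2 -6*x^5 dx = -64;  ∫_0^2 8*x^4 dx = 256/5;  ∫_0^2 3*x^3 dx = 12;
  ∫_0^2 -7*x^2 dx = -56/3;  ∫_0^2 4*x dx = 8.
Sum: -64 + 256/5 + 12 − 56/3 + 8 = -172/15.
So LHS = -172/15.
∫_0^2 v(x) φ(x) dx = ∫_0^2 (-6*x^5 + 12*x^4 + x^3 - 2*x^2) dx. Term by term:
  ∫_0^2 -6*x^5 dx = -64;  ∫_0^2 12*x^4 dx = 384/5;  ∫_0^2 x^3 dx = 4;
  ∫_0^2 -2*x^2 dx = -16/3.
Sum: -64 + 384/5 + 4 − 16/3 = 172/15.
So RHS = -∫_0^2 v(x) φ(x) dx = -172/15.
LHS = RHS, so the identity holds for this test φ.
Moreover u is smooth here and v(x) = u'(x) = 6*x**2 - 1 pointwise, so the identity holds for every test function. Hence v is the weak derivative of u.
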